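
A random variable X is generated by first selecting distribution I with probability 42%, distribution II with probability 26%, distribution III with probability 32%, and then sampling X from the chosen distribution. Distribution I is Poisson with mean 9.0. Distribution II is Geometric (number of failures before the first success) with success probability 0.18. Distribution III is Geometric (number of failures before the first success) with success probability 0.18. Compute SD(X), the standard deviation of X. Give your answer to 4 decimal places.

4.8240

Per component, I: μ=9, E[X²]=90; II: μ=4.55556, E[X²]=46.0617; III: μ=4.55556, E[X²]=46.0617.
E[X] = 0.42·9 + 0.26·4.55556 + 0.32·4.55556 = 6.42222.
E[X²] = 0.42·90 + 0.26·46.0617 + 0.32·46.0617 = 64.5158.
Var(X) = E[X²] − (E[X])² = 64.5158 − 41.2449 = 23.2709.
SD(X) = √23.2709 = 4.82399.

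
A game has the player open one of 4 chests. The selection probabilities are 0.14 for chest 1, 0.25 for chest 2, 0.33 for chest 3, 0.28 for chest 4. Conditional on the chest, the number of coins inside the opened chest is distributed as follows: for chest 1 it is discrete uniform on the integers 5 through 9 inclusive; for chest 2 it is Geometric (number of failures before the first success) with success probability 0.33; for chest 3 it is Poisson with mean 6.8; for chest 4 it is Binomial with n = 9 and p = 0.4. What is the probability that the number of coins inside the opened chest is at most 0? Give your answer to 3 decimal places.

Conditional on each chest, P(X ≤ 0): 1: 0; 2: 0.33; 3: 0.00111378; 4: 0.0100777.
By total probability, P(X ≤ 0) = 0.14·0 + 0.25·0.33 + 0.33·0.00111378 + 0.28·0.0100777 = 0.0856893.

0.086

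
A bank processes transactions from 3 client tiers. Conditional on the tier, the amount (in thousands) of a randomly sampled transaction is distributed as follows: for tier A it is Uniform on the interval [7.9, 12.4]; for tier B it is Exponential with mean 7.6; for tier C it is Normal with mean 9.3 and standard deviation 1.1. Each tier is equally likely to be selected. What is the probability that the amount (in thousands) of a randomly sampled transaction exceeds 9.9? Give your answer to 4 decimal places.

0.3734

Conditional on each tier, P(X > 9.9): A: 0.555556; B: 0.271816; C: 0.29272.
By total probability, P(X > 9.9) = 0.333333·0.555556 + 0.333333·0.271816 + 0.333333·0.29272 = 0.373364.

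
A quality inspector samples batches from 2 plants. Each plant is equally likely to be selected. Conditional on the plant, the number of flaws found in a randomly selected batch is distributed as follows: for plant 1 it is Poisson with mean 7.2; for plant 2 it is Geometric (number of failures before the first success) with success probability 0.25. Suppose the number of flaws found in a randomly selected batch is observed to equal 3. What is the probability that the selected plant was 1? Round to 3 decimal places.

0.306

Likelihoods P(X=3 | ·): 1: 0.0464436; 2: 0.105469.
Posterior ∝ prior × likelihood. Numerator for 1: 0.5·0.0464436 = 0.0232218.
Normalizing constant: 0.5·0.0464436 + 0.5·0.105469 = 0.0759562.
P(1 | observation) = 0.0232218 / 0.0759562 = 0.305726.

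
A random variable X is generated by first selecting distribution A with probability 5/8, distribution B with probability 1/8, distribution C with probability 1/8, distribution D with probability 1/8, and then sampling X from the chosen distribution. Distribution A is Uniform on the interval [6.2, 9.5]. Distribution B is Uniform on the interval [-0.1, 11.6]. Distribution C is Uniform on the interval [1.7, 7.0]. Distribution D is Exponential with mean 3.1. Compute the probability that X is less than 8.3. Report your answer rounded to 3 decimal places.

0.729

Conditional on each component, P(X < 8.3): A: 0.636364; B: 0.717949; C: 1; D: 0.93126.
By total probability, P(X < 8.3) = 0.625·0.636364 + 0.125·0.717949 + 0.125·1 + 0.125·0.93126 = 0.728878.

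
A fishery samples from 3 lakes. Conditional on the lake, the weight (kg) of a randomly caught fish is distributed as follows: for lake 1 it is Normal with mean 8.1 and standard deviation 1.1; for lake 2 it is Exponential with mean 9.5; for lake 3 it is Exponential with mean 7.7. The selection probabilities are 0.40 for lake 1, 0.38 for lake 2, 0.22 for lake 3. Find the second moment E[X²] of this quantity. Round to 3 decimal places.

For each component E[X²] = Var + (mean)², giving 1: 66.82; 2: 180.5; 3: 118.58.
Overall E[X²] = 0.4·66.82 + 0.38·180.5 + 0.22·118.58 = 121.406.

121.406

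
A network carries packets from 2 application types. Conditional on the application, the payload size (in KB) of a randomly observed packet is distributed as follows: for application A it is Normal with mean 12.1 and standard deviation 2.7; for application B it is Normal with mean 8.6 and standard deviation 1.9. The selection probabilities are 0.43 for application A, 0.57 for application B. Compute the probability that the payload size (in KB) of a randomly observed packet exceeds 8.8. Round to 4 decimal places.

0.6435

Conditional on each application, P(X > 8.8): A: 0.889188; B: 0.458083.
By total probability, P(X > 8.8) = 0.43·0.889188 + 0.57·0.458083 = 0.643459.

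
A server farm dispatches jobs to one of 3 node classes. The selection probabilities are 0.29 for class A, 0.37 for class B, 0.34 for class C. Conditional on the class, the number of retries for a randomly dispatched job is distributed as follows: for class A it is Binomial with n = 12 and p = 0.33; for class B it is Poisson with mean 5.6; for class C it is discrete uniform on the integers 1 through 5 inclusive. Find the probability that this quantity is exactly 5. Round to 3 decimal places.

Conditional on each class, P(X = 5): A: 0.187853; B: 0.169711; C: 0.2.
By total probability, P(X = 5) = 0.29·0.187853 + 0.37·0.169711 + 0.34·0.2 = 0.18527.

0.185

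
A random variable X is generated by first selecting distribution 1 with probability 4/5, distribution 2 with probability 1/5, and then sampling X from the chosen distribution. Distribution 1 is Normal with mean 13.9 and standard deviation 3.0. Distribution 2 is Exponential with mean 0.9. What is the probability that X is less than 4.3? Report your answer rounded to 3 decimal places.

0.199

Conditional on each component, P(X < 4.3): 1: 0.000687138; 2: 0.991585.
By total probability, P(X < 4.3) = 0.8·0.000687138 + 0.2·0.991585 = 0.198867.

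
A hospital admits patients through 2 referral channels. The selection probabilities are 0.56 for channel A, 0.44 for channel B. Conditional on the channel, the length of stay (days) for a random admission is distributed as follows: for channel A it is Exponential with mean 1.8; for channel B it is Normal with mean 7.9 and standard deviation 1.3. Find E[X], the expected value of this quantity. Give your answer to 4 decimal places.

Component means — A: 1.8; B: 7.9.
E[X] = 0.56·1.8 + 0.44·7.9 = 4.484.

4.4840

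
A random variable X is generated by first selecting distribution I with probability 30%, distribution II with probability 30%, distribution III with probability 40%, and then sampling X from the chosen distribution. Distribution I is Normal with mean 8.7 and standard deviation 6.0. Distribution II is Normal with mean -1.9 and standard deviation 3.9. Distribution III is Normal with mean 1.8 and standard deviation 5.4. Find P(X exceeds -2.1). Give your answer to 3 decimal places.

0.751

Conditional on each component, P(X > -2.1): I: 0.96407; II: 0.52045; III: 0.764921.
By total probability, P(X > -2.1) = 0.3·0.96407 + 0.3·0.52045 + 0.4·0.764921 = 0.751324.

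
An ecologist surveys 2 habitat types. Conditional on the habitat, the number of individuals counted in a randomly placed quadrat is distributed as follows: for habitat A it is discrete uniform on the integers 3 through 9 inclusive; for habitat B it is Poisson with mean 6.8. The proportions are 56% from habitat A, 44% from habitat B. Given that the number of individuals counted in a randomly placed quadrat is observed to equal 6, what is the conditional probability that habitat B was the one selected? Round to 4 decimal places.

Likelihoods P(X=6 | ·): A: 0.142857; B: 0.152939.
Posterior ∝ prior × likelihood. Numerator for B: 0.44·0.152939 = 0.0672932.
Normalizing constant: 0.56·0.142857 + 0.44·0.152939 = 0.147293.
P(B | observation) = 0.0672932 / 0.147293 = 0.456866.

0.4569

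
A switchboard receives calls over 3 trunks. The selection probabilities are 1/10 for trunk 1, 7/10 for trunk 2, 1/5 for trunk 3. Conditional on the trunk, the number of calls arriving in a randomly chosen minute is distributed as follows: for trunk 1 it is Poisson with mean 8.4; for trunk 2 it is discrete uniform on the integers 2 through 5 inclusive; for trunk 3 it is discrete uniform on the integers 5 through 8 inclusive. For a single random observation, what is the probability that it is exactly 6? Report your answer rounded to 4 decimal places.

0.0610

Conditional on each trunk, P(X = 6): 1: 0.109716; 2: 0; 3: 0.25.
By total probability, P(X = 6) = 0.1·0.109716 + 0.7·0 + 0.2·0.25 = 0.0609716.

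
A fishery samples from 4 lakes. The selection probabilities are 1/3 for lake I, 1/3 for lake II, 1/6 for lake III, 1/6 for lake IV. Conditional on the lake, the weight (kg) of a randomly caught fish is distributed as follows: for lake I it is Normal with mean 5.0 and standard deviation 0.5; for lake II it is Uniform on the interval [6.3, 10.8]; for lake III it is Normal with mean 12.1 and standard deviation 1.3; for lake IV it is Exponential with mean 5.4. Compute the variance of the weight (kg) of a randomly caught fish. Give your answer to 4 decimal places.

12.4956

Per component, I: μ=5, E[X²]=25.25; II: μ=8.55, E[X²]=74.79; III: μ=12.1, E[X²]=148.1; IV: μ=5.4, E[X²]=58.32.
E[X] = 0.333333·5 + 0.333333·8.55 + 0.166667·12.1 + 0.166667·5.4 = 7.43333.
E[X²] = 0.333333·25.25 + 0.333333·74.79 + 0.166667·148.1 + 0.166667·58.32 = 67.75.
Var(X) = E[X²] − (E[X])² = 67.75 − 55.2544 = 12.4956.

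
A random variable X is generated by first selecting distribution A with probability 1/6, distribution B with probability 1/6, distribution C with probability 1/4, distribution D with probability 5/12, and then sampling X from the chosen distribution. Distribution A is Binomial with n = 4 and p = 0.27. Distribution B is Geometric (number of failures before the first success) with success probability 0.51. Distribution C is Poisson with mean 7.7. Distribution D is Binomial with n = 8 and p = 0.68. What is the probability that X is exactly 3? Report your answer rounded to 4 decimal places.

Conditional on each component, P(X = 3): A: 0.0574744; B: 0.060001; C: 0.0344551; D: 0.0590833.
By total probability, P(X = 3) = 0.166667·0.0574744 + 0.166667·0.060001 + 0.25·0.0344551 + 0.416667·0.0590833 = 0.052811.

0.0528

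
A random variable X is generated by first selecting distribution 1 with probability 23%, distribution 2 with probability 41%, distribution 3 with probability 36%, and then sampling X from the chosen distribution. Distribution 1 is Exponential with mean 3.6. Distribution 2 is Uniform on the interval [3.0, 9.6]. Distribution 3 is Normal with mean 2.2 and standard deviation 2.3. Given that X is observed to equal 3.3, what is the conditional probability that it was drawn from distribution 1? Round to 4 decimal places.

Likelihoods f(3.3 | ·): 1: 0.111069; 2: 0.151515; 3: 0.154708.
Posterior ∝ prior × likelihood. Numerator for 1: 0.23·0.111069 = 0.025546.
Normalizing constant: 0.23·0.111069 + 0.41·0.151515 + 0.36·0.154708 = 0.143362.
P(1 | observation) = 0.025546 / 0.143362 = 0.178192.

0.1782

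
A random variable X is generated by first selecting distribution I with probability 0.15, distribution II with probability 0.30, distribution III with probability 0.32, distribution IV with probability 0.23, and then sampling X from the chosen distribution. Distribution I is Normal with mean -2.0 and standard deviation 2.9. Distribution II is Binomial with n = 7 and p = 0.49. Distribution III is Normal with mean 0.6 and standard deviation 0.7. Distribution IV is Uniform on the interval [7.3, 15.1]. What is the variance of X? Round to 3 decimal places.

Per component, I: μ=-2, E[X²]=12.41; II: μ=3.43, E[X²]=13.5142; III: μ=0.6, E[X²]=0.85; IV: μ=11.2, E[X²]=130.51.
E[X] = 0.15·-2 + 0.3·3.43 + 0.32·0.6 + 0.23·11.2 = 3.497.
E[X²] = 0.15·12.41 + 0.3·13.5142 + 0.32·0.85 + 0.23·130.51 = 36.2051.
Var(X) = E[X²] − (E[X])² = 36.2051 − 12.229 = 23.9761.

23.976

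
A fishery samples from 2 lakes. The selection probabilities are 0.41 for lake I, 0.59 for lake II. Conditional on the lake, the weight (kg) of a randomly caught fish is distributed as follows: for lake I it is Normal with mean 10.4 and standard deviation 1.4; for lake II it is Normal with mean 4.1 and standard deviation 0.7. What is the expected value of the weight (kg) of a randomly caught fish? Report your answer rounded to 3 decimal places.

Component means — I: 10.4; II: 4.1.
E[X] = 0.41·10.4 + 0.59·4.1 = 6.683.

6.683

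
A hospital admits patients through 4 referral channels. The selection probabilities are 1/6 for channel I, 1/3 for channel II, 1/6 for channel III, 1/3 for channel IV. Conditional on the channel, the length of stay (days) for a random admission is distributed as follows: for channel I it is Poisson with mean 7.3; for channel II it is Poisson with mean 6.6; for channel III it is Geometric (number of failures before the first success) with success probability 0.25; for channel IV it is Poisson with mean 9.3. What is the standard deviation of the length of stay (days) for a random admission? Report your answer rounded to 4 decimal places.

Per component, I: μ=7.3, E[X²]=60.59; II: μ=6.6, E[X²]=50.16; III: μ=3, E[X²]=21; IV: μ=9.3, E[X²]=95.79.
E[X] = 0.166667·7.3 + 0.333333·6.6 + 0.166667·3 + 0.333333·9.3 = 7.01667.
E[X²] = 0.166667·60.59 + 0.333333·50.16 + 0.166667·21 + 0.333333·95.79 = 62.2483.
Var(X) = E[X²] − (E[X])² = 62.2483 − 49.2336 = 13.0147.
SD(X) = √13.0147 = 3.60759.

3.6076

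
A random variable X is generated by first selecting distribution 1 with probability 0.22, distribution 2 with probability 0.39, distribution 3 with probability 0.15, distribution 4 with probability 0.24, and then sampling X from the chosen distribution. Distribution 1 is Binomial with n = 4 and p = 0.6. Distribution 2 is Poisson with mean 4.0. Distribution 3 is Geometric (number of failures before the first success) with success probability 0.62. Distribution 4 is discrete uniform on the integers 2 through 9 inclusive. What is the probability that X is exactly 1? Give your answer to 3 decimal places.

0.098

Conditional on each component, P(X = 1): 1: 0.1536; 2: 0.0732626; 3: 0.2356; 4: 0.
By total probability, P(X = 1) = 0.22·0.1536 + 0.39·0.0732626 + 0.15·0.2356 + 0.24·0 = 0.0977044.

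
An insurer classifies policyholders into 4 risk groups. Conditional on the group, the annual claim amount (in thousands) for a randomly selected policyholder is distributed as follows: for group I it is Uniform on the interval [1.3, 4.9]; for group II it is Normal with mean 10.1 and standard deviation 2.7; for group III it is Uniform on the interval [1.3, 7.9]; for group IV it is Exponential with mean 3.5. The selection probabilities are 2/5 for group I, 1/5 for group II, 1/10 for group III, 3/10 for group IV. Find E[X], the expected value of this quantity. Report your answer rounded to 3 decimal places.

4.770

Component means — I: 3.1; II: 10.1; III: 4.6; IV: 3.5.
E[X] = 0.4·3.1 + 0.2·10.1 + 0.1·4.6 + 0.3·3.5 = 4.77.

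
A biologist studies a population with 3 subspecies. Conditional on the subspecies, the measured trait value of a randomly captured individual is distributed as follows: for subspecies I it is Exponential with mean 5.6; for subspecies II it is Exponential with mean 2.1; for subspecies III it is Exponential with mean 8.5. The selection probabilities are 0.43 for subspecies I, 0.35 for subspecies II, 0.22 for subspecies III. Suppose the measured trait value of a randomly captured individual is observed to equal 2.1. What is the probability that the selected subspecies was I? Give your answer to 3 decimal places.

Likelihoods f(2.1 | ·): I: 0.12273; II: 0.175181; III: 0.0918935.
Posterior ∝ prior × likelihood. Numerator for I: 0.43·0.12273 = 0.052774.
Normalizing constant: 0.43·0.12273 + 0.35·0.175181 + 0.22·0.0918935 = 0.134304.
P(I | observation) = 0.052774 / 0.134304 = 0.392945.

0.393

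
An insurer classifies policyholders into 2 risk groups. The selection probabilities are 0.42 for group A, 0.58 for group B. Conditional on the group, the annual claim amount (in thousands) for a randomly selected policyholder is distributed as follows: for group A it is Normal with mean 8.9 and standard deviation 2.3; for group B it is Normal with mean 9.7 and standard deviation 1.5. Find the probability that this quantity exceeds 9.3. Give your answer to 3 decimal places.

Conditional on each group, P(X > 9.3): A: 0.430967; B: 0.605137.
By total probability, P(X > 9.3) = 0.42·0.430967 + 0.58·0.605137 = 0.531986.

0.532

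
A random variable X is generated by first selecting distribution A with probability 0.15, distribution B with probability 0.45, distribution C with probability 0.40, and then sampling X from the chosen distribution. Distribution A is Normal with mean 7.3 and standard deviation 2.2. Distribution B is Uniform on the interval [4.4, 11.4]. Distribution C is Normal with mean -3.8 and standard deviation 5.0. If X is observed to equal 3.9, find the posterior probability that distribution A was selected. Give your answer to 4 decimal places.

Likelihoods f(3.9 | ·): A: 0.0549347; B: 0; C: 0.0243755.
Posterior ∝ prior × likelihood. Numerator for A: 0.15·0.0549347 = 0.0082402.
Normalizing constant: 0.15·0.0549347 + 0.45·0 + 0.4·0.0243755 = 0.0179904.
P(A | observation) = 0.0082402 / 0.0179904 = 0.458033.

0.4580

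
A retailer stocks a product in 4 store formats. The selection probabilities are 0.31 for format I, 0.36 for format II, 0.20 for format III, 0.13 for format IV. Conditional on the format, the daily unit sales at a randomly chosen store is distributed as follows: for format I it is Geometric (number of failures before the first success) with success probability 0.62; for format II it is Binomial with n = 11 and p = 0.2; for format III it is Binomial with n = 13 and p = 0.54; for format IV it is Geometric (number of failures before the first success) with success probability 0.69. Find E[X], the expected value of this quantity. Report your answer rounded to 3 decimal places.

Component means — I: 0.612903; II: 2.2; III: 7.02; IV: 0.449275.
E[X] = 0.31·0.612903 + 0.36·2.2 + 0.2·7.02 + 0.13·0.449275 = 2.44441.

2.444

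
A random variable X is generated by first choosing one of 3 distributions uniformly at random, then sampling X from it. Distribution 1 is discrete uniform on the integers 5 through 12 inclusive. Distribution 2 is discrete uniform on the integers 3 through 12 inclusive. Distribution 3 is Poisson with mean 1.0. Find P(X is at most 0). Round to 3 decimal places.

0.123

Conditional on each component, P(X ≤ 0): 1: 0; 2: 0; 3: 0.367879.
By total probability, P(X ≤ 0) = 0.333333·0 + 0.333333·0 + 0.333333·0.367879 = 0.122626.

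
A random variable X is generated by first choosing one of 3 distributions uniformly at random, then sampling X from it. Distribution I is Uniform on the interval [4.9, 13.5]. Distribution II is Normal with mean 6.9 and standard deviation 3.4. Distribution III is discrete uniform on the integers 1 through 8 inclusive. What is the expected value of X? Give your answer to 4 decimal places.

6.8667

Component means — I: 9.2; II: 6.9; III: 4.5.
E[X] = 0.333333·9.2 + 0.333333·6.9 + 0.333333·4.5 = 6.86667.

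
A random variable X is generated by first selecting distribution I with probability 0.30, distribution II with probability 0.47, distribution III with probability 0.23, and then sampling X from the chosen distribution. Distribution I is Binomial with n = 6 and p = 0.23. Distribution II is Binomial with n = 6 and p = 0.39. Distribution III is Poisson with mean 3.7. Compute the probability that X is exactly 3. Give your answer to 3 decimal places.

0.208

Conditional on each component, P(X = 3): I: 0.111093; II: 0.269286; III: 0.20872.
By total probability, P(X = 3) = 0.3·0.111093 + 0.47·0.269286 + 0.23·0.20872 = 0.207898.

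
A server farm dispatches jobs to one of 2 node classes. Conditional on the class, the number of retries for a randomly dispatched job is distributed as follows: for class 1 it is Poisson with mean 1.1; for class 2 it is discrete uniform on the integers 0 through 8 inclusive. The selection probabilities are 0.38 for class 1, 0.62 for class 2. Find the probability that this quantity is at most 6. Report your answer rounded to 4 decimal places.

Conditional on each class, P(X ≤ 6): 1: 0.999851; 2: 0.777778.
By total probability, P(X ≤ 6) = 0.38·0.999851 + 0.62·0.777778 = 0.862166.

0.8622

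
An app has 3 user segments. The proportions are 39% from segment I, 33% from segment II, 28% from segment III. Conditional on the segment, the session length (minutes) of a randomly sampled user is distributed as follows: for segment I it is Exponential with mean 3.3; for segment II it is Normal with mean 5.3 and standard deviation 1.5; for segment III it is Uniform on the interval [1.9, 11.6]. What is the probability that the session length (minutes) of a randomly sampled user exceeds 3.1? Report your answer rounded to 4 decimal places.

Conditional on each segment, P(X > 3.1): I: 0.390865; II: 0.928767; III: 0.876289.
By total probability, P(X > 3.1) = 0.39·0.390865 + 0.33·0.928767 + 0.28·0.876289 = 0.704291.

0.7043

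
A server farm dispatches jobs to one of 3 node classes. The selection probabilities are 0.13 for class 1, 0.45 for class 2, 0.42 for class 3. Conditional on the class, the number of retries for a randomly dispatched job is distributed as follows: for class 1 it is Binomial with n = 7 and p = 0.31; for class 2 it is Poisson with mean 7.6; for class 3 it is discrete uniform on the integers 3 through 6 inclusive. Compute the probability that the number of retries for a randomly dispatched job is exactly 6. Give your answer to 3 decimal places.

Conditional on each class, P(X = 6): 1: 0.00428664; 2: 0.13394; 3: 0.25.
By total probability, P(X = 6) = 0.13·0.00428664 + 0.45·0.13394 + 0.42·0.25 = 0.16583.

0.166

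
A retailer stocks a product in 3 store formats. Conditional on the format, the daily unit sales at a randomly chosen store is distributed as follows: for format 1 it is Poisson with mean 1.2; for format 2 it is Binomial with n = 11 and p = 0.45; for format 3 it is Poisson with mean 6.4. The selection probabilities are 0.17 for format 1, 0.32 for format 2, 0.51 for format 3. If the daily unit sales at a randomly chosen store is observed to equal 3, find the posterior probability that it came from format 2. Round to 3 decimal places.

0.438

Likelihoods P(X=3 | ·): 1: 0.0867439; 2: 0.125899; 3: 0.0725945.
Posterior ∝ prior × likelihood. Numerator for 2: 0.32·0.125899 = 0.0402877.
Normalizing constant: 0.17·0.0867439 + 0.32·0.125899 + 0.51·0.0725945 = 0.0920574.
P(2 | observation) = 0.0402877 / 0.0920574 = 0.437637.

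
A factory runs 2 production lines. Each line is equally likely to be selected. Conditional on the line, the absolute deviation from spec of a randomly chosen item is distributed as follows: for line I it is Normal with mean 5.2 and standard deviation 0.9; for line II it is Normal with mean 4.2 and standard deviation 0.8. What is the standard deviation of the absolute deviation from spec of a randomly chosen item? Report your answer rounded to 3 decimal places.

0.987

Per component, I: μ=5.2, E[X²]=27.85; II: μ=4.2, E[X²]=18.28.
E[X] = 0.5·5.2 + 0.5·4.2 = 4.7.
E[X²] = 0.5·27.85 + 0.5·18.28 = 23.065.
Var(X) = E[X²] − (E[X])² = 23.065 − 22.09 = 0.975.
SD(X) = √0.975 = 0.987421.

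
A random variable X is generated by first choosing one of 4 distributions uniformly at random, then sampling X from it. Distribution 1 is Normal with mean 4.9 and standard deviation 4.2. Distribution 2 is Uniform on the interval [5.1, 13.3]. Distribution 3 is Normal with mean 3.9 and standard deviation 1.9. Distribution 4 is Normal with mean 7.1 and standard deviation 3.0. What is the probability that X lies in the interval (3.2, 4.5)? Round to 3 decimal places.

Conditional on each component, P(3.2 < X < 4.5): 1: 0.119237; 2: 0; 3: 0.267639; 4: 0.0962619.
By total probability, P(3.2 < X < 4.5) = 0.25·0.119237 + 0.25·0 + 0.25·0.267639 + 0.25·0.0962619 = 0.120784.

0.121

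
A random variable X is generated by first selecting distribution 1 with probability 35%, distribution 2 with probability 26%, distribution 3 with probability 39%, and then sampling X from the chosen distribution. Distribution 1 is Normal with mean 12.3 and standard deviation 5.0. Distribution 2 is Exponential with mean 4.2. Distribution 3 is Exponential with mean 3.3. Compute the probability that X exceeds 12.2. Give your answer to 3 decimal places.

Conditional on each component, P(X > 12.2): 1: 0.507978; 2: 0.0547618; 3: 0.0247986.
By total probability, P(X > 12.2) = 0.35·0.507978 + 0.26·0.0547618 + 0.39·0.0247986 = 0.201702.

0.202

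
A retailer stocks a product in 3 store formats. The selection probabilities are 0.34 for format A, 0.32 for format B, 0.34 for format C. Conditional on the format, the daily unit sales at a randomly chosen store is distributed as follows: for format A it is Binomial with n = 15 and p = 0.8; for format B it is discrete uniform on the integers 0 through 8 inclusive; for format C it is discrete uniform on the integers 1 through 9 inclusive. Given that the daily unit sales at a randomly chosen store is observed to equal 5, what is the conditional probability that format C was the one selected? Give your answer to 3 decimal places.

Likelihoods P(X=5 | ·): A: 0.000100764; B: 0.111111; C: 0.111111.
Posterior ∝ prior × likelihood. Numerator for C: 0.34·0.111111 = 0.0377778.
Normalizing constant: 0.34·0.000100764 + 0.32·0.111111 + 0.34·0.111111 = 0.0733676.
P(C | observation) = 0.0377778 / 0.0733676 = 0.514911.

0.515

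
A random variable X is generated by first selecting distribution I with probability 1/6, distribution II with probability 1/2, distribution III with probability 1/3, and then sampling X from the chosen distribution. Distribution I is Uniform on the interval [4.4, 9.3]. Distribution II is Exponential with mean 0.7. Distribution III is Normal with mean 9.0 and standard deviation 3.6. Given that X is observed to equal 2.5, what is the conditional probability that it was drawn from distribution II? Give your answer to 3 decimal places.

0.735

Likelihoods f(2.5 | ·): I: 0; II: 0.0401652; III: 0.0217121.
Posterior ∝ prior × likelihood. Numerator for II: 0.5·0.0401652 = 0.0200826.
Normalizing constant: 0.166667·0 + 0.5·0.0401652 + 0.333333·0.0217121 = 0.02732.
P(II | observation) = 0.0200826 / 0.02732 = 0.735089.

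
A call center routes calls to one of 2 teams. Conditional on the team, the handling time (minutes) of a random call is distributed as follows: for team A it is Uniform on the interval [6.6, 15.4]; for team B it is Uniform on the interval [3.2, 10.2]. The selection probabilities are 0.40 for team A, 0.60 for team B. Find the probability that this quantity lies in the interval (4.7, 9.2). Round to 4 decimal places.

0.5039

Conditional on each team, P(4.7 < X < 9.2): A: 0.295455; B: 0.642857.
By total probability, P(4.7 < X < 9.2) = 0.4·0.295455 + 0.6·0.642857 = 0.503896.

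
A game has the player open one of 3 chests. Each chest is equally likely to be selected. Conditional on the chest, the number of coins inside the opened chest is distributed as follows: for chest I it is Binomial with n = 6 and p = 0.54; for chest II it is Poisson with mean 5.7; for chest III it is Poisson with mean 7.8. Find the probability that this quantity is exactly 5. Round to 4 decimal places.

0.1310

Conditional on each chest, P(X = 5): I: 0.12673; II: 0.16777; III: 0.0985814.
By total probability, P(X = 5) = 0.333333·0.12673 + 0.333333·0.16777 + 0.333333·0.0985814 = 0.131027.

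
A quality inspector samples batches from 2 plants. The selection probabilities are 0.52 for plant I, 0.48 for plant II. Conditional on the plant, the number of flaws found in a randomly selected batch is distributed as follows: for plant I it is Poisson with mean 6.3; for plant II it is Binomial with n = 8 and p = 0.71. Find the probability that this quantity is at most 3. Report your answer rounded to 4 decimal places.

0.0900

Conditional on each plant, P(X ≤ 3): I: 0.126374; II: 0.0505362.
By total probability, P(X ≤ 3) = 0.52·0.126374 + 0.48·0.0505362 = 0.0899716.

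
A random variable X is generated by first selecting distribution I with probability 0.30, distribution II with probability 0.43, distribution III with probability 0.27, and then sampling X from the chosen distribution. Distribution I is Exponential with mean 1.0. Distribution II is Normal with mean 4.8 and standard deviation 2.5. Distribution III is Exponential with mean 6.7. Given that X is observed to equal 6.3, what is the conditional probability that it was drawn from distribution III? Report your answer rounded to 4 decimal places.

0.2138

Likelihoods f(6.3 | ·): I: 0.0018363; II: 0.13329; III: 0.0582853.
Posterior ∝ prior × likelihood. Numerator for III: 0.27·0.0582853 = 0.015737.
Normalizing constant: 0.3·0.0018363 + 0.43·0.13329 + 0.27·0.0582853 = 0.0736025.
P(III | observation) = 0.015737 / 0.0736025 = 0.213811.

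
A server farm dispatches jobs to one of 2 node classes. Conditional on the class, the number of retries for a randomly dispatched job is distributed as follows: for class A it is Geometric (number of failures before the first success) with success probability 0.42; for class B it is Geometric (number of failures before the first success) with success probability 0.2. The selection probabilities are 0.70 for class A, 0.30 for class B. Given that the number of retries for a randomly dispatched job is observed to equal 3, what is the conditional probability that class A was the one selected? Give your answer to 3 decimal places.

Likelihoods P(X=3 | ·): A: 0.081947; B: 0.1024.
Posterior ∝ prior × likelihood. Numerator for A: 0.7·0.081947 = 0.0573629.
Normalizing constant: 0.7·0.081947 + 0.3·0.1024 = 0.0880829.
P(A | observation) = 0.0573629 / 0.0880829 = 0.651238.

0.651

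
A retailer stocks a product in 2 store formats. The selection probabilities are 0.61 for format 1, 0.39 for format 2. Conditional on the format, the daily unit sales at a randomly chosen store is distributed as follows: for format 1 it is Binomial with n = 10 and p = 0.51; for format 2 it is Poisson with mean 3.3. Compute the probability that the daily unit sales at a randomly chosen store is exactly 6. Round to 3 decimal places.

0.156

Conditional on each format, P(X = 6): 1: 0.213022; 2: 0.0661575.
By total probability, P(X = 6) = 0.61·0.213022 + 0.39·0.0661575 = 0.155745.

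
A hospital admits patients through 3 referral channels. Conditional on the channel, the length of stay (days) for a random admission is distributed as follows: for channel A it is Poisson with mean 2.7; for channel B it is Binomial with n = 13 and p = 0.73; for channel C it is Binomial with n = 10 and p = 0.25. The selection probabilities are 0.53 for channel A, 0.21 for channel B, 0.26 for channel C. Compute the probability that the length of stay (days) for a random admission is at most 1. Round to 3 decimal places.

0.195

Conditional on each channel, P(X ≤ 1): A: 0.24866; B: 1.46492e-06; C: 0.244025.
By total probability, P(X ≤ 1) = 0.53·0.24866 + 0.21·1.46492e-06 + 0.26·0.244025 = 0.195237.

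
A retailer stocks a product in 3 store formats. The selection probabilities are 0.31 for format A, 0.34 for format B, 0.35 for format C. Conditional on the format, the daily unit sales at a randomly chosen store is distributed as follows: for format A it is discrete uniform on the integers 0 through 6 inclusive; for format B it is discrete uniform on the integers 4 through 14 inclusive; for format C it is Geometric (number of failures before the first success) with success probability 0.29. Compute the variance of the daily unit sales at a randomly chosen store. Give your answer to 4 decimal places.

16.5303

Per component, A: μ=3, E[X²]=13; B: μ=9, E[X²]=91; C: μ=2.44828, E[X²]=14.4364.
E[X] = 0.31·3 + 0.34·9 + 0.35·2.44828 = 4.8469.
E[X²] = 0.31·13 + 0.34·91 + 0.35·14.4364 = 40.0227.
Var(X) = E[X²] − (E[X])² = 40.0227 − 23.4924 = 16.5303.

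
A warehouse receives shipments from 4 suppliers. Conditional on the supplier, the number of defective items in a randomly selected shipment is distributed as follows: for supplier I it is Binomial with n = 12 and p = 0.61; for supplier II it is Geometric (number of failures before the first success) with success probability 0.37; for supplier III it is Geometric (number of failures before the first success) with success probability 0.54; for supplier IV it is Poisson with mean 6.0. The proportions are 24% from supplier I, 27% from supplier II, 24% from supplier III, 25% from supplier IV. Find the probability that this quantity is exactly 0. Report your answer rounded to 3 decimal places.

0.230

Conditional on each supplier, P(X = 0): I: 1.23816e-05; II: 0.37; III: 0.54; IV: 0.00247875.
By total probability, P(X = 0) = 0.24·1.23816e-05 + 0.27·0.37 + 0.24·0.54 + 0.25·0.00247875 = 0.230123.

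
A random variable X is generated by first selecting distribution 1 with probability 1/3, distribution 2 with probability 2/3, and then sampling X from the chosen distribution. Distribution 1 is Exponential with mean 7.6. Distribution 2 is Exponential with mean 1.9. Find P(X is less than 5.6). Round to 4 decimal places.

Conditional on each component, P(X < 5.6): 1: 0.521377; 2: 0.947522.
By total probability, P(X < 5.6) = 0.333333·0.521377 + 0.666667·0.947522 = 0.805474.

0.8055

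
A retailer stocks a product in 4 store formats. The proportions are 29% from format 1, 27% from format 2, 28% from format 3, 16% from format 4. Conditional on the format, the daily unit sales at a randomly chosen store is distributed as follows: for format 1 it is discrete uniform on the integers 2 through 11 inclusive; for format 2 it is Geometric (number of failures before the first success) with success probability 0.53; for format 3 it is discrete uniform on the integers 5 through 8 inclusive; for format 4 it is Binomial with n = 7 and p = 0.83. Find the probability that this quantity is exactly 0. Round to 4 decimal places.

0.1431

Conditional on each format, P(X = 0): 1: 0; 2: 0.53; 3: 0; 4: 4.10339e-06.
By total probability, P(X = 0) = 0.29·0 + 0.27·0.53 + 0.28·0 + 0.16·4.10339e-06 = 0.143101.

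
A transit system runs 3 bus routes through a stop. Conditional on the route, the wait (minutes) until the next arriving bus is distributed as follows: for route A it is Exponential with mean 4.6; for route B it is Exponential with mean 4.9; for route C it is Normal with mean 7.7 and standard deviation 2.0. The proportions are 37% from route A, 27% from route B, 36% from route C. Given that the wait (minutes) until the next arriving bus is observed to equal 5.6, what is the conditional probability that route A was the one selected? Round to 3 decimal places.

0.288

Likelihoods f(5.6 | ·): A: 0.0643481; B: 0.065083; C: 0.114941.
Posterior ∝ prior × likelihood. Numerator for A: 0.37·0.0643481 = 0.0238088.
Normalizing constant: 0.37·0.0643481 + 0.27·0.065083 + 0.36·0.114941 = 0.08276.
P(A | observation) = 0.0238088 / 0.08276 = 0.287685.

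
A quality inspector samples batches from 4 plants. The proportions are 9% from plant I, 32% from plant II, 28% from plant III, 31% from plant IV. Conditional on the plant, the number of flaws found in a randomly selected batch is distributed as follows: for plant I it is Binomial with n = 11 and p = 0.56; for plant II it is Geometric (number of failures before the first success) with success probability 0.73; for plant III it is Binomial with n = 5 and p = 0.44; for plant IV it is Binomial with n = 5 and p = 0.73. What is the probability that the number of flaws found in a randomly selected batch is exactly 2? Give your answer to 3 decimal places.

Conditional on each plant, P(X = 2): I: 0.0106614; II: 0.053217; III: 0.339993; IV: 0.104891.
By total probability, P(X = 2) = 0.09·0.0106614 + 0.32·0.053217 + 0.28·0.339993 + 0.31·0.104891 = 0.145703.

0.146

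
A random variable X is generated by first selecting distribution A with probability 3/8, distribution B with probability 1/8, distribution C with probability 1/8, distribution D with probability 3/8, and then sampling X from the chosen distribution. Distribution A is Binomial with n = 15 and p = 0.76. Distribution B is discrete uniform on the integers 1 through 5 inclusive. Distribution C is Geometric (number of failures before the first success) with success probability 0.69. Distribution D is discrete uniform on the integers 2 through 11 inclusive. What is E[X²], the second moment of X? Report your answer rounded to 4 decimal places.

For each component E[X²] = Var + (mean)², giving A: 132.696; B: 11; C: 0.852972; D: 50.5.
Overall E[X²] = 0.375·132.696 + 0.125·11 + 0.125·0.852972 + 0.375·50.5 = 70.1801.

70.1801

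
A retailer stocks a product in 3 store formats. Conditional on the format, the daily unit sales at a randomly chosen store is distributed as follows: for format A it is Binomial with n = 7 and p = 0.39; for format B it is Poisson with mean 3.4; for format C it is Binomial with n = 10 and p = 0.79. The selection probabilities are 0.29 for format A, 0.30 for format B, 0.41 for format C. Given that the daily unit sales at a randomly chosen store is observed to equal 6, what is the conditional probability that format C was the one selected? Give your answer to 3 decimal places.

0.612

Likelihoods P(X=6 | ·): A: 0.015025; B: 0.0716044; C: 0.0992794.
Posterior ∝ prior × likelihood. Numerator for C: 0.41·0.0992794 = 0.0407045.
Normalizing constant: 0.29·0.015025 + 0.3·0.0716044 + 0.41·0.0992794 = 0.0665431.
P(C | observation) = 0.0407045 / 0.0665431 = 0.611702.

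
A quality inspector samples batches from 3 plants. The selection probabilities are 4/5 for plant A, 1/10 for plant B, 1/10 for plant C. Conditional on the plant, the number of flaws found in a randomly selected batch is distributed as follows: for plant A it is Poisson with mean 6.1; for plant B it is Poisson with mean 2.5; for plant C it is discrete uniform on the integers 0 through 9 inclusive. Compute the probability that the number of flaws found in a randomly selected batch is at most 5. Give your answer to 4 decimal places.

Conditional on each plant, P(X ≤ 5): A: 0.429754; B: 0.957979; C: 0.6.
By total probability, P(X ≤ 5) = 0.8·0.429754 + 0.1·0.957979 + 0.1·0.6 = 0.499601.

0.4996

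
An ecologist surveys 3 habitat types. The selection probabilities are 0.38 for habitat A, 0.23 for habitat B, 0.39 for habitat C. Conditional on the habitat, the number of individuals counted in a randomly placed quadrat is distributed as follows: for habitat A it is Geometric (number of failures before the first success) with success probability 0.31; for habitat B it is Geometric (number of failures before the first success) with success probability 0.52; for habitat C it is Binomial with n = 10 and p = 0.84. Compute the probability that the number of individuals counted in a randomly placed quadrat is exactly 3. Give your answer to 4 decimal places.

Conditional on each habitat, P(X = 3): A: 0.101838; B: 0.0575078; C: 0.000190923.
By total probability, P(X = 3) = 0.38·0.101838 + 0.23·0.0575078 + 0.39·0.000190923 = 0.0519996.

0.0520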